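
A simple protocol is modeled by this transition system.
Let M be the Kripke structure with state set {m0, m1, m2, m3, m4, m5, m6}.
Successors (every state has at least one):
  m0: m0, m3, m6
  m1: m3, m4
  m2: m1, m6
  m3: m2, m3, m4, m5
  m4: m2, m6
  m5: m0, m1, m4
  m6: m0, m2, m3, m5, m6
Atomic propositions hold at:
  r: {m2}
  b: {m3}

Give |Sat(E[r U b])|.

1

E[r U b]: least fixpoint, start Z0 = Sat(b) = {m3}, add states in Sat(r) with some successor in Z. Already a fixed point.
Sat(E[r U b]) = {m3}
|Sat(E[r U b])| = |{m3}| = 1.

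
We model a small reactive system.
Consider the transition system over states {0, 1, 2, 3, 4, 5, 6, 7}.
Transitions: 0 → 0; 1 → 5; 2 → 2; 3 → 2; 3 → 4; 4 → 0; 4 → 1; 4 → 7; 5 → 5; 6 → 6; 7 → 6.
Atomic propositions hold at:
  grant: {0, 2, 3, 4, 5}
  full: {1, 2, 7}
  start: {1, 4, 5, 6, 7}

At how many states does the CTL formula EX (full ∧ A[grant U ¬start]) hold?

2

Sat(¬start) = {0, 2, 3}
A[grant U ¬start]: least fixpoint, start Z0 = Sat(¬start) = {0, 2, 3}, add states in Sat(grant) with every successor in Z. Already a fixed point.
Sat(A[grant U ¬start]) = {0, 2, 3}
Sat(full ∧ A[grant U ¬start]) = {2}
Sat(EX (full ∧ A[grant U ¬start])) = {s : some successor in {2}} = {2, 3}
|Sat(EX (full ∧ A[grant U ¬start]))| = |{2, 3}| = 2.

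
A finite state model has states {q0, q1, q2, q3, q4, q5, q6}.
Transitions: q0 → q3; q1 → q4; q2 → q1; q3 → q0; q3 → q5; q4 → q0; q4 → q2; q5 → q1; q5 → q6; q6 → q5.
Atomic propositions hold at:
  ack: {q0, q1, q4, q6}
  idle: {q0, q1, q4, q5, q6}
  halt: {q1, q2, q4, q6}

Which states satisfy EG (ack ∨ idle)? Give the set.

{q5, q6}

Sat(ack ∨ idle) = {q0, q1, q4, q5, q6}
EG (ack ∨ idle): greatest fixpoint, start Z0 = {q0, q1, q4, q5, q6}, keep only states in Sat with some successor in Z. Z1 = {q1, q4, q5, q6}; Z2 = {q1, q5, q6}; Z3 = {q5, q6}; fixed.
Sat(EG (ack ∨ idle)) = {q5, q6}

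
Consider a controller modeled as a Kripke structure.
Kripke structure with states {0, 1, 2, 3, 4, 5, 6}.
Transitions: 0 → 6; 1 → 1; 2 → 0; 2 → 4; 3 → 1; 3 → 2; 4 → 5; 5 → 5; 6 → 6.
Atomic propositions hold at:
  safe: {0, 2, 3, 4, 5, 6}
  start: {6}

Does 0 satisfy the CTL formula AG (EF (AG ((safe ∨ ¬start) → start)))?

Yes

Sat(¬start) = {0, 1, 2, 3, 4, 5}
Sat(safe ∨ ¬start) = {0, 1, 2, 3, 4, 5, 6}
Sat((safe ∨ ¬start) → start) = {6}
AG ((safe ∨ ¬start) → start): greatest fixpoint, start Z0 = {6}, keep only states in Sat with every successor in Z. Already a fixed point.
Sat(AG ((safe ∨ ¬start) → start)) = {6}
EF (AG ((safe ∨ ¬start) → start)): least fixpoint, start Z0 = {6}, add states with some successor in Z. Z1 = {0, 6}; Z2 = {0, 2, 6}; Z3 = {0, 2, 3, 6}; fixed.
Sat(EF (AG ((safe ∨ ¬start) → start))) = {0, 2, 3, 6}
AG (EF (AG ((safe ∨ ¬start) → start))): greatest fixpoint, start Z0 = {0, 2, 3, 6}, keep only states in Sat with every successor in Z. Z1 = {0, 6}; fixed.
Sat(AG (EF (AG ((safe ∨ ¬start) → start)))) = {0, 6}
0 ∈ Sat(AG (EF (AG ((safe ∨ ¬start) → start)))) = {0, 6}, so the formula holds at 0.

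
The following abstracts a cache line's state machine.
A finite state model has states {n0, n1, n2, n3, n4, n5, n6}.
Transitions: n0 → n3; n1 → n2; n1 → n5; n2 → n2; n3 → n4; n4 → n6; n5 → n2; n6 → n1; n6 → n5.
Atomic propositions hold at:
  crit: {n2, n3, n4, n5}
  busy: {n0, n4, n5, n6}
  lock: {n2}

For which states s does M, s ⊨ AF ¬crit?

{n0, n1, n3, n4, n6}

Sat(¬crit) = {n0, n1, n6}
AF ¬crit: least fixpoint, start Z0 = {n0, n1, n6}, add states with every successor in Z. Z1 = {n0, n1, n4, n6}; Z2 = {n0, n1, n3, n4, n6}; fixed.
Sat(AF ¬crit) = {n0, n1, n3, n4, n6}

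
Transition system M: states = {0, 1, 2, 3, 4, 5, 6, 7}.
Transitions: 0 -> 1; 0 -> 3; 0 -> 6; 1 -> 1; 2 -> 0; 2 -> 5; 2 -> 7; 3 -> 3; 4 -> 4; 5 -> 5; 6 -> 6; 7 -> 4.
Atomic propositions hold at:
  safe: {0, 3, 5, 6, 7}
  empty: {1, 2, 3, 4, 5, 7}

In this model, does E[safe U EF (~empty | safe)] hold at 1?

Sat(~empty) = {0, 6}
Sat(~empty | safe) = {0, 3, 5, 6, 7}
EF (~empty | safe): least fixpoint, start Z0 = {0, 3, 5, 6, 7}, add states with some successor in Z. Z1 = {0, 2, 3, 5, 6, 7}; fixed.
Sat(EF (~empty | safe)) = {0, 2, 3, 5, 6, 7}
E[safe U EF (~empty | safe)]: least fixpoint, start Z0 = Sat(EF (~empty | safe)) = {0, 2, 3, 5, 6, 7}, add states in Sat(safe) with some successor in Z. Already a fixed point.
Sat(E[safe U EF (~empty | safe)]) = {0, 2, 3, 5, 6, 7}
1 ∉ Sat(E[safe U EF (~empty | safe)]) = {0, 2, 3, 5, 6, 7}, so the formula does not hold at 1.

No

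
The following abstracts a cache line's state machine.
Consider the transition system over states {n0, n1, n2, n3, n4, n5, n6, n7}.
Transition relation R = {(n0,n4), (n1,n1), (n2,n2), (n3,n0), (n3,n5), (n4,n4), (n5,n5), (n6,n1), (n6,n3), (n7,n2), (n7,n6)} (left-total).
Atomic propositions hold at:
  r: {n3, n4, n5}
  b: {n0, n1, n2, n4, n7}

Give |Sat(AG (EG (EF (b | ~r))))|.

4

Sat(~r) = {n0, n1, n2, n6, n7}
Sat(b | ~r) = {n0, n1, n2, n4, n6, n7}
EF (b | ~r): least fixpoint, start Z0 = {n0, n1, n2, n4, n6, n7}, add states with some successor in Z. Z1 = {n0, n1, n2, n3, n4, n6, n7}; fixed.
Sat(EF (b | ~r)) = {n0, n1, n2, n3, n4, n6, n7}
EG (EF (b | ~r)): greatest fixpoint, start Z0 = {n0, n1, n2, n3, n4, n6, n7}, keep only states in Sat with some successor in Z. Already a fixed point.
Sat(EG (EF (b | ~r))) = {n0, n1, n2, n3, n4, n6, n7}
AG (EG (EF (b | ~r))): greatest fixpoint, start Z0 = {n0, n1, n2, n3, n4, n6, n7}, keep only states in Sat with every successor in Z. Z1 = {n0, n1, n2, n4, n6, n7}; Z2 = {n0, n1, n2, n4, n7}; Z3 = {n0, n1, n2, n4}; fixed.
Sat(AG (EG (EF (b | ~r)))) = {n0, n1, n2, n4}
|Sat(AG (EG (EF (b | ~r))))| = |{n0, n1, n2, n4}| = 4.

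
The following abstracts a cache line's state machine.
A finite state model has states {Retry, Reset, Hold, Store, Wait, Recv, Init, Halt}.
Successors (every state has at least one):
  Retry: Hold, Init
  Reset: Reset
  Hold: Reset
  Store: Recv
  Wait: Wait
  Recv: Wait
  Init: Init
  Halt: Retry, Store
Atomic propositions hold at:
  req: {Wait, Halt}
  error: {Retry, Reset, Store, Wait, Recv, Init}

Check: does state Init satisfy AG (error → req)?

No

Sat(error → req) = {Hold, Wait, Halt}
AG (error → req): greatest fixpoint, start Z0 = {Hold, Wait, Halt}, keep only states in Sat with every successor in Z. Z1 = {Wait}; fixed.
Sat(AG (error → req)) = {Wait}
Init ∉ Sat(AG (error → req)) = {Wait}, so the formula does not hold at Init.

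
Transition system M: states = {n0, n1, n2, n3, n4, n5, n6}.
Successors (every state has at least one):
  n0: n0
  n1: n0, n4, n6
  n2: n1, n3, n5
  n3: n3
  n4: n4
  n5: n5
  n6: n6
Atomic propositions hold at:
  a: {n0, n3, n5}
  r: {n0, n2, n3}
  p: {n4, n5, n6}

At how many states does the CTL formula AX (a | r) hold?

Sat(a | r) = {n0, n2, n3, n5}
Sat(AX (a | r)) = {s : every successor in {n0, n2, n3, n5}} = {n0, n3, n5}
|Sat(AX (a | r))| = |{n0, n3, n5}| = 3.

3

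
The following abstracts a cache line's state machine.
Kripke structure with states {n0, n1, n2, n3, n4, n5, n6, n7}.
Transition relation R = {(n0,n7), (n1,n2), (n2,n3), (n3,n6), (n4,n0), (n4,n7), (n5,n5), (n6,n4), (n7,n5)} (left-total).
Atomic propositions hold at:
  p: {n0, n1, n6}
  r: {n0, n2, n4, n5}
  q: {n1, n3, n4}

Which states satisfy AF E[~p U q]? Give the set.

{n1, n2, n3, n4, n6}

Sat(~p) = {n2, n3, n4, n5, n7}
E[~p U q]: least fixpoint, start Z0 = Sat(q) = {n1, n3, n4}, add states in Sat(~p) with some successor in Z. Z1 = {n1, n2, n3, n4}; fixed.
Sat(E[~p U q]) = {n1, n2, n3, n4}
AF E[~p U q]: least fixpoint, start Z0 = {n1, n2, n3, n4}, add states with every successor in Z. Z1 = {n1, n2, n3, n4, n6}; fixed.
Sat(AF E[~p U q]) = {n1, n2, n3, n4, n6}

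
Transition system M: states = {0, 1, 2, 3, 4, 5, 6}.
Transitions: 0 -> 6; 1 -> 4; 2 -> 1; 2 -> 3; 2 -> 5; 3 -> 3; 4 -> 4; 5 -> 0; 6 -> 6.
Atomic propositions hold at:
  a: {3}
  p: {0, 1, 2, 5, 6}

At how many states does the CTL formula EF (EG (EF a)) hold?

EF a: least fixpoint, start Z0 = {3}, add states with some successor in Z. Z1 = {2, 3}; fixed.
Sat(EF a) = {2, 3}
EG (EF a): greatest fixpoint, start Z0 = {2, 3}, keep only states in Sat with some successor in Z. Already a fixed point.
Sat(EG (EF a)) = {2, 3}
EF (EG (EF a)): least fixpoint, start Z0 = {2, 3}, add states with some successor in Z. Already a fixed point.
Sat(EF (EG (EF a))) = {2, 3}
|Sat(EF (EG (EF a)))| = |{2, 3}| = 2.

2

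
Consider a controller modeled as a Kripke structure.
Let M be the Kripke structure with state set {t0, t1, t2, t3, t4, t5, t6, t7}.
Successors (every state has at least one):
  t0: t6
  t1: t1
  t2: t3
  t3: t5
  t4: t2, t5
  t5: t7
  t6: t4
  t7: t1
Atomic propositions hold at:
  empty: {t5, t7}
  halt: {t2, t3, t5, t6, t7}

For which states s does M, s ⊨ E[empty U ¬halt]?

{t0, t1, t4, t5, t7}

Sat(¬halt) = {t0, t1, t4}
E[empty U ¬halt]: least fixpoint, start Z0 = Sat(¬halt) = {t0, t1, t4}, add states in Sat(empty) with some successor in Z. Z1 = {t0, t1, t4, t7}; Z2 = {t0, t1, t4, t5, t7}; fixed.
Sat(E[empty U ¬halt]) = {t0, t1, t4, t5, t7}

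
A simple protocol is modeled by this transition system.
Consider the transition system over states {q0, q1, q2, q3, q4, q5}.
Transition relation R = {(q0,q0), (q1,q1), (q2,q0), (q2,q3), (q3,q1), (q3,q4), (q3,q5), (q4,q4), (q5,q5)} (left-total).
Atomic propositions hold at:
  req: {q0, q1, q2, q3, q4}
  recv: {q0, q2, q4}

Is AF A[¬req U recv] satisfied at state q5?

Sat(¬req) = {q5}
A[¬req U recv]: least fixpoint, start Z0 = Sat(recv) = {q0, q2, q4}, add states in Sat(¬req) with every successor in Z. Already a fixed point.
Sat(A[¬req U recv]) = {q0, q2, q4}
AF A[¬req U recv]: least fixpoint, start Z0 = {q0, q2, q4}, add states with every successor in Z. Already a fixed point.
Sat(AF A[¬req U recv]) = {q0, q2, q4}
q5 ∉ Sat(AF A[¬req U recv]) = {q0, q2, q4}, so the formula does not hold at q5.

No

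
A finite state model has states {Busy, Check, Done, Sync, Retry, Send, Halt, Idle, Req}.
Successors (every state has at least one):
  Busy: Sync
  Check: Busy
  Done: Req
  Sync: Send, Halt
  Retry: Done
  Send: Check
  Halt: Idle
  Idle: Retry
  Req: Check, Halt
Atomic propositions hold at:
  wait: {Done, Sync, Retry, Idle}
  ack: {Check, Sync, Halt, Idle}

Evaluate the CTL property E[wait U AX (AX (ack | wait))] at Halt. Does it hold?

Sat(ack | wait) = {Check, Done, Sync, Retry, Halt, Idle}
Sat(AX (ack | wait)) = {s : every successor in {Check, Done, Sync, Retry, Halt, Idle}} = {Busy, Retry, Send, Halt, Idle, Req}
Sat(AX (AX (ack | wait))) = {s : every successor in {Busy, Retry, Send, Halt, Idle, Req}} = {Check, Done, Sync, Halt, Idle}
E[wait U AX (AX (ack | wait))]: least fixpoint, start Z0 = Sat(AX (AX (ack | wait))) = {Check, Done, Sync, Halt, Idle}, add states in Sat(wait) with some successor in Z. Z1 = {Check, Done, Sync, Retry, Halt, Idle}; fixed.
Sat(E[wait U AX (AX (ack | wait))]) = {Check, Done, Sync, Retry, Halt, Idle}
Halt ∈ Sat(E[wait U AX (AX (ack | wait))]) = {Check, Done, Sync, Retry, Halt, Idle}, so the formula holds at Halt.

Yes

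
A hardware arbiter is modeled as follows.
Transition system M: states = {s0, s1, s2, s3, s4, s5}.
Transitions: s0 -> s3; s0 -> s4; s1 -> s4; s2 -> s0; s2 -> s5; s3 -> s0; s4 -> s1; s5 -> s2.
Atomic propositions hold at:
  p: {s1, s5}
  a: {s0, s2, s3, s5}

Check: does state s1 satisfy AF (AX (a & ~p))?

Sat(~p) = {s0, s2, s3, s4}
Sat(a & ~p) = {s0, s2, s3}
Sat(AX (a & ~p)) = {s : every successor in {s0, s2, s3}} = {s3, s5}
AF (AX (a & ~p)): least fixpoint, start Z0 = {s3, s5}, add states with every successor in Z. Already a fixed point.
Sat(AF (AX (a & ~p))) = {s3, s5}
s1 ∉ Sat(AF (AX (a & ~p))) = {s3, s5}, so the formula does not hold at s1.

No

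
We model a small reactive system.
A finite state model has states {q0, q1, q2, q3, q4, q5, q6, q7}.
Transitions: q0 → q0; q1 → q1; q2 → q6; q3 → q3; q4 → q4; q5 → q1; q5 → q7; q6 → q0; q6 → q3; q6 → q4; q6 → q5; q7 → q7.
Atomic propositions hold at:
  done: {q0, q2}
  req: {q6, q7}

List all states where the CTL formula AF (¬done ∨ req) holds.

Sat(¬done) = {q1, q3, q4, q5, q6, q7}
Sat(¬done ∨ req) = {q1, q3, q4, q5, q6, q7}
AF (¬done ∨ req): least fixpoint, start Z0 = {q1, q3, q4, q5, q6, q7}, add states with every successor in Z. Z1 = {q1, q2, q3, q4, q5, q6, q7}; fixed.
Sat(AF (¬done ∨ req)) = {q1, q2, q3, q4, q5, q6, q7}

{q1, q2, q3, q4, q5, q6, q7}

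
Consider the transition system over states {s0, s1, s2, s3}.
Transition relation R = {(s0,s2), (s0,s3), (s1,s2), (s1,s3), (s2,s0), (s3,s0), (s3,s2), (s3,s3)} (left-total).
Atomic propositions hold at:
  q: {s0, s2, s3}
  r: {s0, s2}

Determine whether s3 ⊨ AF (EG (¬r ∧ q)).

Sat(¬r) = {s1, s3}
Sat(¬r ∧ q) = {s3}
EG (¬r ∧ q): greatest fixpoint, start Z0 = {s3}, keep only states in Sat with some successor in Z. Already a fixed point.
Sat(EG (¬r ∧ q)) = {s3}
AF (EG (¬r ∧ q)): least fixpoint, start Z0 = {s3}, add states with every successor in Z. Already a fixed point.
Sat(AF (EG (¬r ∧ q))) = {s3}
s3 ∈ Sat(AF (EG (¬r ∧ q))) = {s3}, so the formula holds at s3.

Yes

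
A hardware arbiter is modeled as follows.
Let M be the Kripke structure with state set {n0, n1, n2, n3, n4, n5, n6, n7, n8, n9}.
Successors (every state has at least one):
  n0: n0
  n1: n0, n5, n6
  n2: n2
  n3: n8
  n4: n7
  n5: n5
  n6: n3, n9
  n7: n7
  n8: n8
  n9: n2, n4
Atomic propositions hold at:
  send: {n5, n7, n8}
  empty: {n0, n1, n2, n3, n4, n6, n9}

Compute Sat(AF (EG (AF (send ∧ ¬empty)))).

{n3, n4, n5, n7, n8}

Sat(¬empty) = {n5, n7, n8}
Sat(send ∧ ¬empty) = {n5, n7, n8}
AF (send ∧ ¬empty): least fixpoint, start Z0 = {n5, n7, n8}, add states with every successor in Z. Z1 = {n3, n4, n5, n7, n8}; fixed.
Sat(AF (send ∧ ¬empty)) = {n3, n4, n5, n7, n8}
EG (AF (send ∧ ¬empty)): greatest fixpoint, start Z0 = {n3, n4, n5, n7, n8}, keep only states in Sat with some successor in Z. Already a fixed point.
Sat(EG (AF (send ∧ ¬empty))) = {n3, n4, n5, n7, n8}
AF (EG (AF (send ∧ ¬empty))): least fixpoint, start Z0 = {n3, n4, n5, n7, n8}, add states with every successor in Z. Already a fixed point.
Sat(AF (EG (AF (send ∧ ¬empty)))) = {n3, n4, n5, n7, n8}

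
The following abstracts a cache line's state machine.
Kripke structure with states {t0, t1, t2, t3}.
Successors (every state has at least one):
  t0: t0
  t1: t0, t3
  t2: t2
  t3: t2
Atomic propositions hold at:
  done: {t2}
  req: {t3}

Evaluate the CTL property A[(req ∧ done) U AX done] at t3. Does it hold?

Sat(req ∧ done) = ∅
Sat(AX done) = {s : every successor in {t2}} = {t2, t3}
A[(req ∧ done) U AX done]: least fixpoint, start Z0 = Sat(AX done) = {t2, t3}, add states in Sat(req ∧ done) with every successor in Z. Already a fixed point.
Sat(A[(req ∧ done) U AX done]) = {t2, t3}
t3 ∈ Sat(A[(req ∧ done) U AX done]) = {t2, t3}, so the formula holds at t3.

Yes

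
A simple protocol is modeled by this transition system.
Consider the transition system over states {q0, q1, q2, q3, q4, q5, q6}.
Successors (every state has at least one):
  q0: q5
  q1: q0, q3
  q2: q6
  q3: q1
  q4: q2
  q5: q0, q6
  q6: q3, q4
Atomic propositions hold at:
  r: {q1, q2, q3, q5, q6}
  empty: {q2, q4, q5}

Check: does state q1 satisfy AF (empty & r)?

No

Sat(empty & r) = {q2, q5}
AF (empty & r): least fixpoint, start Z0 = {q2, q5}, add states with every successor in Z. Z1 = {q0, q2, q4, q5}; fixed.
Sat(AF (empty & r)) = {q0, q2, q4, q5}
q1 ∉ Sat(AF (empty & r)) = {q0, q2, q4, q5}, so the formula does not hold at q1.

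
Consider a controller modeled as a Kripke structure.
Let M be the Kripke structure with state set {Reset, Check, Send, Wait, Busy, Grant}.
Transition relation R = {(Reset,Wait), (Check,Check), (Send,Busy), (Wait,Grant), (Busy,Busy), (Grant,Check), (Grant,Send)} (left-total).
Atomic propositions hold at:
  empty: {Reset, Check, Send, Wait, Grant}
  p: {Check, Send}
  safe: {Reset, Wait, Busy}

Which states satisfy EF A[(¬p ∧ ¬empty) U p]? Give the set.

Sat(¬p) = {Reset, Wait, Busy, Grant}
Sat(¬empty) = {Busy}
Sat(¬p ∧ ¬empty) = {Busy}
A[(¬p ∧ ¬empty) U p]: least fixpoint, start Z0 = Sat(p) = {Check, Send}, add states in Sat(¬p ∧ ¬empty) with every successor in Z. Already a fixed point.
Sat(A[(¬p ∧ ¬empty) U p]) = {Check, Send}
EF A[(¬p ∧ ¬empty) U p]: least fixpoint, start Z0 = {Check, Send}, add states with some successor in Z. Z1 = {Check, Send, Grant}; Z2 = {Check, Send, Wait, Grant}; Z3 = {Reset, Check, Send, Wait, Grant}; fixed.
Sat(EF A[(¬p ∧ ¬empty) U p]) = {Reset, Check, Send, Wait, Grant}

{Reset, Check, Send, Wait, Grant}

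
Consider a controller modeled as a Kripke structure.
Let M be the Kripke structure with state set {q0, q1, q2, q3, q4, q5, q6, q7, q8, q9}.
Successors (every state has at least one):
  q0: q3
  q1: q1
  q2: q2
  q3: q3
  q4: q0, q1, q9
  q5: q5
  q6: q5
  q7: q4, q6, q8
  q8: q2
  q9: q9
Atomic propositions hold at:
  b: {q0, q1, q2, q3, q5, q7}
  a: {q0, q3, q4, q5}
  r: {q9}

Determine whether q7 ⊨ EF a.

EF a: least fixpoint, start Z0 = {q0, q3, q4, q5}, add states with some successor in Z. Z1 = {q0, q3, q4, q5, q6, q7}; fixed.
Sat(EF a) = {q0, q3, q4, q5, q6, q7}
q7 ∈ Sat(EF a) = {q0, q3, q4, q5, q6, q7}, so the formula holds at q7.

Yes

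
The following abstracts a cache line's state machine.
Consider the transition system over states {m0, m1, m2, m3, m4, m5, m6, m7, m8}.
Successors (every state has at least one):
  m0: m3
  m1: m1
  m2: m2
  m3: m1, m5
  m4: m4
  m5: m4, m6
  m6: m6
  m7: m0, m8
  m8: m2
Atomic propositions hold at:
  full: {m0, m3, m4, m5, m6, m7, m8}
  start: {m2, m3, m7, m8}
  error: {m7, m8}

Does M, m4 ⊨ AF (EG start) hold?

No

EG start: greatest fixpoint, start Z0 = {m2, m3, m7, m8}, keep only states in Sat with some successor in Z. Z1 = {m2, m7, m8}; fixed.
Sat(EG start) = {m2, m7, m8}
AF (EG start): least fixpoint, start Z0 = {m2, m7, m8}, add states with every successor in Z. Already a fixed point.
Sat(AF (EG start)) = {m2, m7, m8}
m4 ∉ Sat(AF (EG start)) = {m2, m7, m8}, so the formula does not hold at m4.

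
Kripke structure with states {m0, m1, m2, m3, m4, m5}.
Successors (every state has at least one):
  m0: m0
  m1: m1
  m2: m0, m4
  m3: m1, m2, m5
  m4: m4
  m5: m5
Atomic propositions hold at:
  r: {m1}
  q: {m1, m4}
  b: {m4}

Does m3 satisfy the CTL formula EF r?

Yes

EF r: least fixpoint, start Z0 = {m1}, add states with some successor in Z. Z1 = {m1, m3}; fixed.
Sat(EF r) = {m1, m3}
m3 ∈ Sat(EF r) = {m1, m3}, so the formula holds at m3.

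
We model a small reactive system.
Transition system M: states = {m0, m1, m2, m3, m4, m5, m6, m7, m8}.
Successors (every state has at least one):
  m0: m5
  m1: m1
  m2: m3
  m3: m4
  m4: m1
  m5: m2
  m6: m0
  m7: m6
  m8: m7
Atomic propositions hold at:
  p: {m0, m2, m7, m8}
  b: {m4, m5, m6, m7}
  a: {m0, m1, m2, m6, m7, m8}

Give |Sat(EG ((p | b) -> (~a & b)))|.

Sat(p | b) = {m0, m2, m4, m5, m6, m7, m8}
Sat(~a) = {m3, m4, m5}
Sat(~a & b) = {m4, m5}
Sat((p | b) -> (~a & b)) = {m1, m3, m4, m5}
EG ((p | b) -> (~a & b)): greatest fixpoint, start Z0 = {m1, m3, m4, m5}, keep only states in Sat with some successor in Z. Z1 = {m1, m3, m4}; fixed.
Sat(EG ((p | b) -> (~a & b))) = {m1, m3, m4}
|Sat(EG ((p | b) -> (~a & b)))| = |{m1, m3, m4}| = 3.

3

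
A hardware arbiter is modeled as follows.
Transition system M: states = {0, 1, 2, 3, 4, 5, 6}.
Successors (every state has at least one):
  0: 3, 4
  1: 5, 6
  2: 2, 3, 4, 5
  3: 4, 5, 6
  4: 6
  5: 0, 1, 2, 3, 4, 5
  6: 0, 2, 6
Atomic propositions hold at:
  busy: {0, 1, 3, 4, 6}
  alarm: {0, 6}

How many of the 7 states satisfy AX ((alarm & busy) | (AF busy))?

Sat(alarm & busy) = {0, 6}
AF busy: least fixpoint, start Z0 = {0, 1, 3, 4, 6}, add states with every successor in Z. Already a fixed point.
Sat(AF busy) = {0, 1, 3, 4, 6}
Sat((alarm & busy) | (AF busy)) = {0, 1, 3, 4, 6}
Sat(AX ((alarm & busy) | (AF busy))) = {s : every successor in {0, 1, 3, 4, 6}} = {0, 4}
|Sat(AX ((alarm & busy) | (AF busy)))| = |{0, 4}| = 2.

2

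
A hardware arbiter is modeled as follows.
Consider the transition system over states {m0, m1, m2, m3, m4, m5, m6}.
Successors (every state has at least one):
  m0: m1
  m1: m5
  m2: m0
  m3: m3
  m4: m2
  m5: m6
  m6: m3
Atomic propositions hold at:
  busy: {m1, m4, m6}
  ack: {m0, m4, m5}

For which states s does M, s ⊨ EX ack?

Sat(EX ack) = {s : some successor in {m0, m4, m5}} = {m1, m2}

{m1, m2}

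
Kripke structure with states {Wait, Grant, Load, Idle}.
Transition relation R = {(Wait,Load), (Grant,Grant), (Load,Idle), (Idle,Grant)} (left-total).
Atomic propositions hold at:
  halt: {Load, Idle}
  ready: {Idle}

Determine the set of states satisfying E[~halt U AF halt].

Sat(~halt) = {Wait, Grant}
AF halt: least fixpoint, start Z0 = {Load, Idle}, add states with every successor in Z. Z1 = {Wait, Load, Idle}; fixed.
Sat(AF halt) = {Wait, Load, Idle}
E[~halt U AF halt]: least fixpoint, start Z0 = Sat(AF halt) = {Wait, Load, Idle}, add states in Sat(~halt) with some successor in Z. Already a fixed point.
Sat(E[~halt U AF halt]) = {Wait, Load, Idle}

{Wait, Load, Idle}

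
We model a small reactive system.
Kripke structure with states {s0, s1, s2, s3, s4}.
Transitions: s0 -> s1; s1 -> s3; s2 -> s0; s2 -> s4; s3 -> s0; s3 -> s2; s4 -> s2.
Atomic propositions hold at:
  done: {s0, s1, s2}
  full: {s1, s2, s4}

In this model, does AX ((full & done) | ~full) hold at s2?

Sat(full & done) = {s1, s2}
Sat(~full) = {s0, s3}
Sat((full & done) | ~full) = {s0, s1, s2, s3}
Sat(AX ((full & done) | ~full)) = {s : every successor in {s0, s1, s2, s3}} = {s0, s1, s3, s4}
s2 ∉ Sat(AX ((full & done) | ~full)) = {s0, s1, s3, s4}, so the formula does not hold at s2.

No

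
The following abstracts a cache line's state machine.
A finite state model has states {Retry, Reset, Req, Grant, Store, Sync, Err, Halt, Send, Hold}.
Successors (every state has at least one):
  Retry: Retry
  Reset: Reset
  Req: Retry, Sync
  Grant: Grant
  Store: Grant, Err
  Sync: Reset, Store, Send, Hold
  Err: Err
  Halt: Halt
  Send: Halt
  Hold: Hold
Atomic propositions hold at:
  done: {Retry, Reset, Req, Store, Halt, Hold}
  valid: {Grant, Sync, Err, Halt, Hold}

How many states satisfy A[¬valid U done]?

Sat(¬valid) = {Retry, Reset, Req, Store, Send}
A[¬valid U done]: least fixpoint, start Z0 = Sat(done) = {Retry, Reset, Req, Store, Halt, Hold}, add states in Sat(¬valid) with every successor in Z. Z1 = {Retry, Reset, Req, Store, Halt, Send, Hold}; fixed.
Sat(A[¬valid U done]) = {Retry, Reset, Req, Store, Halt, Send, Hold}
|Sat(A[¬valid U done])| = |{Retry, Reset, Req, Store, Halt, Send, Hold}| = 7.

7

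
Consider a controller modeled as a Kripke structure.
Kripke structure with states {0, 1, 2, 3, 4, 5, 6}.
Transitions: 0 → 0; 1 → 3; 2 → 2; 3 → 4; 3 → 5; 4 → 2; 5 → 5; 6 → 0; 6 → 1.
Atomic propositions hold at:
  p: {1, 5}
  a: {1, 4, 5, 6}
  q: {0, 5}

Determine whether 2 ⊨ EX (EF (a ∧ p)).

No

Sat(a ∧ p) = {1, 5}
EF (a ∧ p): least fixpoint, start Z0 = {1, 5}, add states with some successor in Z. Z1 = {1, 3, 5, 6}; fixed.
Sat(EF (a ∧ p)) = {1, 3, 5, 6}
Sat(EX (EF (a ∧ p))) = {s : some successor in {1, 3, 5, 6}} = {1, 3, 5, 6}
2 ∉ Sat(EX (EF (a ∧ p))) = {1, 3, 5, 6}, so the formula does not hold at 2.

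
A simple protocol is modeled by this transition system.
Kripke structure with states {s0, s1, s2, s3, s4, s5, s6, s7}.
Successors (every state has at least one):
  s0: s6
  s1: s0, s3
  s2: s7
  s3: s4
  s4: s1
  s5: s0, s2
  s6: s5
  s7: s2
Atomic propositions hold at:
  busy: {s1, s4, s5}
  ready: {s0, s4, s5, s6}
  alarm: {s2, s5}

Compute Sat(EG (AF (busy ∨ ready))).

{s0, s1, s3, s4, s5, s6}

Sat(busy ∨ ready) = {s0, s1, s4, s5, s6}
AF (busy ∨ ready): least fixpoint, start Z0 = {s0, s1, s4, s5, s6}, add states with every successor in Z. Z1 = {s0, s1, s3, s4, s5, s6}; fixed.
Sat(AF (busy ∨ ready)) = {s0, s1, s3, s4, s5, s6}
EG (AF (busy ∨ ready)): greatest fixpoint, start Z0 = {s0, s1, s3, s4, s5, s6}, keep only states in Sat with some successor in Z. Already a fixed point.
Sat(EG (AF (busy ∨ ready))) = {s0, s1, s3, s4, s5, s6}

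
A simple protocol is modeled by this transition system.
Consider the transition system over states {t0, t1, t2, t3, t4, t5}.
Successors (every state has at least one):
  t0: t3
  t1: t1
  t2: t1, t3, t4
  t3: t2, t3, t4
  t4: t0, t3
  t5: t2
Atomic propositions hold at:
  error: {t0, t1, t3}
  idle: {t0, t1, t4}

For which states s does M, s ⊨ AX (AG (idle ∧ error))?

Sat(idle ∧ error) = {t0, t1}
AG (idle ∧ error): greatest fixpoint, start Z0 = {t0, t1}, keep only states in Sat with every successor in Z. Z1 = {t1}; fixed.
Sat(AG (idle ∧ error)) = {t1}
Sat(AX (AG (idle ∧ error))) = {s : every successor in {t1}} = {t1}

{t1}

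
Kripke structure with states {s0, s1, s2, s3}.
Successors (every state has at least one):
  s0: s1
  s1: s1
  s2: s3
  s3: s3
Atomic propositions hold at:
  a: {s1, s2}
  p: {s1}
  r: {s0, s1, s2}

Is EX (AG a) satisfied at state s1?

Yes

AG a: greatest fixpoint, start Z0 = {s1, s2}, keep only states in Sat with every successor in Z. Z1 = {s1}; fixed.
Sat(AG a) = {s1}
Sat(EX (AG a)) = {s : some successor in {s1}} = {s0, s1}
s1 ∈ Sat(EX (AG a)) = {s0, s1}, so the formula holds at s1.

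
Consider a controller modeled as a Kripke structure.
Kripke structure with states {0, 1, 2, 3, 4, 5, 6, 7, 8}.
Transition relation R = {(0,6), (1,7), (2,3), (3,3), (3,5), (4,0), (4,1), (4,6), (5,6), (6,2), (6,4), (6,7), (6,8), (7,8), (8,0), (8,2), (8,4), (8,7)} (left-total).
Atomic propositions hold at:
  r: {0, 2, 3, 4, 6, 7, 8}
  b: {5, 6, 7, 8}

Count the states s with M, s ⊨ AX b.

4

Sat(AX b) = {s : every successor in {5, 6, 7, 8}} = {0, 1, 5, 7}
|Sat(AX b)| = |{0, 1, 5, 7}| = 4.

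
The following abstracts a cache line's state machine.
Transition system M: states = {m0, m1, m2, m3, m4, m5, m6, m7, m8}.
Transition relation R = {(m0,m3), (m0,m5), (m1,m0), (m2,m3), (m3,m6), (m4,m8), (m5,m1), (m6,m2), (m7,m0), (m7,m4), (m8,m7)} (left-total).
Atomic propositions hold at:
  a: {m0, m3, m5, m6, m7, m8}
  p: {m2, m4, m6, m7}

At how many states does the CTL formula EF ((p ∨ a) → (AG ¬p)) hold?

6

Sat(p ∨ a) = {m0, m2, m3, m4, m5, m6, m7, m8}
Sat(¬p) = {m0, m1, m3, m5, m8}
AG ¬p: greatest fixpoint, start Z0 = {m0, m1, m3, m5, m8}, keep only states in Sat with every successor in Z. Z1 = {m0, m1, m5}; Z2 = {m1, m5}; Z3 = {m5}; Z4 = ∅; fixed.
Sat(AG ¬p) = ∅
Sat((p ∨ a) → (AG ¬p)) = {m1}
EF ((p ∨ a) → (AG ¬p)): least fixpoint, start Z0 = {m1}, add states with some successor in Z. Z1 = {m1, m5}; Z2 = {m0, m1, m5}; Z3 = {m0, m1, m5, m7}; Z4 = {m0, m1, m5, m7, m8}; Z5 = {m0, m1, m4, m5, m7, m8}; fixed.
Sat(EF ((p ∨ a) → (AG ¬p))) = {m0, m1, m4, m5, m7, m8}
|Sat(EF ((p ∨ a) → (AG ¬p)))| = |{m0, m1, m4, m5, m7, m8}| = 6.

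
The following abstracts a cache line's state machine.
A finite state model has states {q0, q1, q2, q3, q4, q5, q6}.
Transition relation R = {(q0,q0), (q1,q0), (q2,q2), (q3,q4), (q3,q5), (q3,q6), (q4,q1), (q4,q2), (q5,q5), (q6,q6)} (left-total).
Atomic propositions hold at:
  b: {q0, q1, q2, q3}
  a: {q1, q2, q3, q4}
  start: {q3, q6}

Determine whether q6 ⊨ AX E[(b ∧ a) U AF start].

Yes

Sat(b ∧ a) = {q1, q2, q3}
AF start: least fixpoint, start Z0 = {q3, q6}, add states with every successor in Z. Already a fixed point.
Sat(AF start) = {q3, q6}
E[(b ∧ a) U AF start]: least fixpoint, start Z0 = Sat(AF start) = {q3, q6}, add states in Sat(b ∧ a) with some successor in Z. Already a fixed point.
Sat(E[(b ∧ a) U AF start]) = {q3, q6}
Sat(AX E[(b ∧ a) U AF start]) = {s : every successor in {q3, q6}} = {q6}
q6 ∈ Sat(AX E[(b ∧ a) U AF start]) = {q6}, so the formula holds at q6.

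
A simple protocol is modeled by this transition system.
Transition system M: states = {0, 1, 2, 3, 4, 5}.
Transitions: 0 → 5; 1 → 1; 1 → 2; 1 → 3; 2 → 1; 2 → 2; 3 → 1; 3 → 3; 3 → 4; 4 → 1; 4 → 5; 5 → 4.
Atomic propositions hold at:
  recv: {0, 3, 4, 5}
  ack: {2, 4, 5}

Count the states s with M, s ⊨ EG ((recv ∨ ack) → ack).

Sat(recv ∨ ack) = {0, 2, 3, 4, 5}
Sat((recv ∨ ack) → ack) = {1, 2, 4, 5}
EG ((recv ∨ ack) → ack): greatest fixpoint, start Z0 = {1, 2, 4, 5}, keep only states in Sat with some successor in Z. Already a fixed point.
Sat(EG ((recv ∨ ack) → ack)) = {1, 2, 4, 5}
|Sat(EG ((recv ∨ ack) → ack))| = |{1, 2, 4, 5}| = 4.

4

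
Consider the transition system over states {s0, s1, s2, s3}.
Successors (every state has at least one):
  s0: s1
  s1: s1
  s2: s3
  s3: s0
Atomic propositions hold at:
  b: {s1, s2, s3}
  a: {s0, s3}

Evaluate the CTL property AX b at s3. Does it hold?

Sat(AX b) = {s : every successor in {s1, s2, s3}} = {s0, s1, s2}
s3 ∉ Sat(AX b) = {s0, s1, s2}, so the formula does not hold at s3.

No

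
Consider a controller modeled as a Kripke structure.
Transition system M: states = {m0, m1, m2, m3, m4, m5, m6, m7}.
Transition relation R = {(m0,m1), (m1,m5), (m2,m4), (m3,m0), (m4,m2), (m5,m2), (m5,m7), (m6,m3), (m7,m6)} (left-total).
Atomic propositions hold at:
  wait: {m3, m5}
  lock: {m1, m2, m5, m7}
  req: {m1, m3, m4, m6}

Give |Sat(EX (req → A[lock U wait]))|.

A[lock U wait]: least fixpoint, start Z0 = Sat(wait) = {m3, m5}, add states in Sat(lock) with every successor in Z. Z1 = {m1, m3, m5}; fixed.
Sat(A[lock U wait]) = {m1, m3, m5}
Sat(req → A[lock U wait]) = {m0, m1, m2, m3, m5, m7}
Sat(EX (req → A[lock U wait])) = {s : some successor in {m0, m1, m2, m3, m5, m7}} = {m0, m1, m3, m4, m5, m6}
|Sat(EX (req → A[lock U wait]))| = |{m0, m1, m3, m4, m5, m6}| = 6.

6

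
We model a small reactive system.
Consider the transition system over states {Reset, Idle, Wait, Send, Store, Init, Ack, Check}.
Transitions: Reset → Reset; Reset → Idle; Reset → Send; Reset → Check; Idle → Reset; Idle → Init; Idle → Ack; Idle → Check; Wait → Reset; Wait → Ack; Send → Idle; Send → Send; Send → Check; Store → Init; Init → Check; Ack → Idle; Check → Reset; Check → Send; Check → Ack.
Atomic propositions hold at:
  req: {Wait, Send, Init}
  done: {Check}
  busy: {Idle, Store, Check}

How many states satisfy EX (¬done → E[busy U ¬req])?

Sat(¬done) = {Reset, Idle, Wait, Send, Store, Init, Ack}
Sat(¬req) = {Reset, Idle, Store, Ack, Check}
E[busy U ¬req]: least fixpoint, start Z0 = Sat(¬req) = {Reset, Idle, Store, Ack, Check}, add states in Sat(busy) with some successor in Z. Already a fixed point.
Sat(E[busy U ¬req]) = {Reset, Idle, Store, Ack, Check}
Sat(¬done → E[busy U ¬req]) = {Reset, Idle, Store, Ack, Check}
Sat(EX (¬done → E[busy U ¬req])) = {s : some successor in {Reset, Idle, Store, Ack, Check}} = {Reset, Idle, Wait, Send, Init, Ack, Check}
|Sat(EX (¬done → E[busy U ¬req]))| = |{Reset, Idle, Wait, Send, Init, Ack, Check}| = 7.

7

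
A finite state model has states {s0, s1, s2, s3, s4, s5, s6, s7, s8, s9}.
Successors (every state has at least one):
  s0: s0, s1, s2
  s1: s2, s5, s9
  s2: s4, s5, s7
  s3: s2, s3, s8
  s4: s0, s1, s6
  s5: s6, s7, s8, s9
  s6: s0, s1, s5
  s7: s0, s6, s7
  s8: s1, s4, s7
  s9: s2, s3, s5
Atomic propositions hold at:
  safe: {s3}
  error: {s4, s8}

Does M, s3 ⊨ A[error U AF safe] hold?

AF safe: least fixpoint, start Z0 = {s3}, add states with every successor in Z. Already a fixed point.
Sat(AF safe) = {s3}
A[error U AF safe]: least fixpoint, start Z0 = Sat(AF safe) = {s3}, add states in Sat(error) with every successor in Z. Already a fixed point.
Sat(A[error U AF safe]) = {s3}
s3 ∈ Sat(A[error U AF safe]) = {s3}, so the formula holds at s3.

Yes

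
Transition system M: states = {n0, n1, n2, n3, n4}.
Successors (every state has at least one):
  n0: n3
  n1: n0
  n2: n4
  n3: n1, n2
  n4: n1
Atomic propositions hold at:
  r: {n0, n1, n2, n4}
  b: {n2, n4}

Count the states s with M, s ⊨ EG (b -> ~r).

3

Sat(~r) = {n3}
Sat(b -> ~r) = {n0, n1, n3}
EG (b -> ~r): greatest fixpoint, start Z0 = {n0, n1, n3}, keep only states in Sat with some successor in Z. Already a fixed point.
Sat(EG (b -> ~r)) = {n0, n1, n3}
|Sat(EG (b -> ~r))| = |{n0, n1, n3}| = 3.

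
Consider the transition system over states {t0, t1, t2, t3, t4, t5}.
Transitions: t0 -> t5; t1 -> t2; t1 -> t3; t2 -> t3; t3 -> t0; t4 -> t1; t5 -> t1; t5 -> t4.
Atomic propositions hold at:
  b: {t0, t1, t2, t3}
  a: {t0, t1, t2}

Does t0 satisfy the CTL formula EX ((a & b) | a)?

Sat(a & b) = {t0, t1, t2}
Sat((a & b) | a) = {t0, t1, t2}
Sat(EX ((a & b) | a)) = {s : some successor in {t0, t1, t2}} = {t1, t3, t4, t5}
t0 ∉ Sat(EX ((a & b) | a)) = {t1, t3, t4, t5}, so the formula does not hold at t0.

No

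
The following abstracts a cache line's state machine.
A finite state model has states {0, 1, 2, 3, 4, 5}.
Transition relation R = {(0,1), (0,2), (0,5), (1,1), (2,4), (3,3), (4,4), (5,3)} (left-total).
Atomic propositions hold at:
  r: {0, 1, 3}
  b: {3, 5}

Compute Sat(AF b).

AF b: least fixpoint, start Z0 = {3, 5}, add states with every successor in Z. Already a fixed point.
Sat(AF b) = {3, 5}

{3, 5}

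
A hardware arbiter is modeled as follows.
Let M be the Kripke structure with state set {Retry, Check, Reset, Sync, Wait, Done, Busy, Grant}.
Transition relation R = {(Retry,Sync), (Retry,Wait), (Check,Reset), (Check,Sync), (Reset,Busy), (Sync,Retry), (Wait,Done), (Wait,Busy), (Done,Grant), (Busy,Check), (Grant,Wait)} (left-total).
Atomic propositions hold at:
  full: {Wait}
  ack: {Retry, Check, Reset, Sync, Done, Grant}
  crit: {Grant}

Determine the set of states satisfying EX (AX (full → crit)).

Sat(full → crit) = {Retry, Check, Reset, Sync, Done, Busy, Grant}
Sat(AX (full → crit)) = {s : every successor in {Retry, Check, Reset, Sync, Done, Busy, Grant}} = {Check, Reset, Sync, Wait, Done, Busy}
Sat(EX (AX (full → crit))) = {s : some successor in {Check, Reset, Sync, Wait, Done, Busy}} = {Retry, Check, Reset, Wait, Busy, Grant}

{Retry, Check, Reset, Wait, Busy, Grant}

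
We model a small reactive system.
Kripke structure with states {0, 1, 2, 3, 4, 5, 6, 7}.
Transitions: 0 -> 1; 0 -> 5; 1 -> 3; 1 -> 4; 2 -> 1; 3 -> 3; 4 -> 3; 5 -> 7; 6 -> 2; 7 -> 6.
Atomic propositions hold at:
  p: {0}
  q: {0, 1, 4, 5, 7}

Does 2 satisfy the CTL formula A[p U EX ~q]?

No

Sat(~q) = {2, 3, 6}
Sat(EX ~q) = {s : some successor in {2, 3, 6}} = {1, 3, 4, 6, 7}
A[p U EX ~q]: least fixpoint, start Z0 = Sat(EX ~q) = {1, 3, 4, 6, 7}, add states in Sat(p) with every successor in Z. Already a fixed point.
Sat(A[p U EX ~q]) = {1, 3, 4, 6, 7}
2 ∉ Sat(A[p U EX ~q]) = {1, 3, 4, 6, 7}, so the formula does not hold at 2.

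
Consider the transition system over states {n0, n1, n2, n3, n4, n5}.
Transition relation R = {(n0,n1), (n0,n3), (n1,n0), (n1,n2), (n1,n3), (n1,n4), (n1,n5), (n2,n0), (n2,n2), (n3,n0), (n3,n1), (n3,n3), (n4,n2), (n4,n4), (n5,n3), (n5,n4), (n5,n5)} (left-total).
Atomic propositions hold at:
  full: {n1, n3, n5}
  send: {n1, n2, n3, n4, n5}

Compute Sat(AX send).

Sat(AX send) = {s : every successor in {n1, n2, n3, n4, n5}} = {n0, n4, n5}

{n0, n4, n5}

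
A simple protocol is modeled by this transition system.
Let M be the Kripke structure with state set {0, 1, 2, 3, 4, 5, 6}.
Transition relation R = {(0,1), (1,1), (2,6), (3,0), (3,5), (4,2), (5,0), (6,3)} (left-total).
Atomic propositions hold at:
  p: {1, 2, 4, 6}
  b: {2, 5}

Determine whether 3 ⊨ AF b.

No

AF b: least fixpoint, start Z0 = {2, 5}, add states with every successor in Z. Z1 = {2, 4, 5}; fixed.
Sat(AF b) = {2, 4, 5}
3 ∉ Sat(AF b) = {2, 4, 5}, so the formula does not hold at 3.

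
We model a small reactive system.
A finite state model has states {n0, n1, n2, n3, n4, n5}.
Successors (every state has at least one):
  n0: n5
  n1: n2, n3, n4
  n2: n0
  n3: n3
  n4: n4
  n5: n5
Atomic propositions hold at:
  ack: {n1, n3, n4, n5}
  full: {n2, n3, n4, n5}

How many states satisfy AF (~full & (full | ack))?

Sat(~full) = {n0, n1}
Sat(full | ack) = {n1, n2, n3, n4, n5}
Sat(~full & (full | ack)) = {n1}
AF (~full & (full | ack)): least fixpoint, start Z0 = {n1}, add states with every successor in Z. Already a fixed point.
Sat(AF (~full & (full | ack))) = {n1}
|Sat(AF (~full & (full | ack)))| = |{n1}| = 1.

1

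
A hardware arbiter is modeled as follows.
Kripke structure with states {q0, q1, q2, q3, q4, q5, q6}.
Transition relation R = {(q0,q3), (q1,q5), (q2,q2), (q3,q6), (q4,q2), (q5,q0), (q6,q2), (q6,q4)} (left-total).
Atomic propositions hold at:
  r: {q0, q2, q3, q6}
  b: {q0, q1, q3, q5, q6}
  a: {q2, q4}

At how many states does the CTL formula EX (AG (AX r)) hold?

3

Sat(AX r) = {s : every successor in {q0, q2, q3, q6}} = {q0, q2, q3, q4, q5}
AG (AX r): greatest fixpoint, start Z0 = {q0, q2, q3, q4, q5}, keep only states in Sat with every successor in Z. Z1 = {q0, q2, q4, q5}; Z2 = {q2, q4, q5}; Z3 = {q2, q4}; fixed.
Sat(AG (AX r)) = {q2, q4}
Sat(EX (AG (AX r))) = {s : some successor in {q2, q4}} = {q2, q4, q6}
|Sat(EX (AG (AX r)))| = |{q2, q4, q6}| = 3.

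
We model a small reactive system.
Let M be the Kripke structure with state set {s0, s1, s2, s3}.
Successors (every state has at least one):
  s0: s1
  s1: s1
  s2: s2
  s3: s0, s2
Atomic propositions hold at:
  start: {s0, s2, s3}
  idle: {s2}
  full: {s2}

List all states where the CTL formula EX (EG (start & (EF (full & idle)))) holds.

{s2, s3}

Sat(full & idle) = {s2}
EF (full & idle): least fixpoint, start Z0 = {s2}, add states with some successor in Z. Z1 = {s2, s3}; fixed.
Sat(EF (full & idle)) = {s2, s3}
Sat(start & (EF (full & idle))) = {s2, s3}
EG (start & (EF (full & idle))): greatest fixpoint, start Z0 = {s2, s3}, keep only states in Sat with some successor in Z. Already a fixed point.
Sat(EG (start & (EF (full & idle)))) = {s2, s3}
Sat(EX (EG (start & (EF (full & idle))))) = {s : some successor in {s2, s3}} = {s2, s3}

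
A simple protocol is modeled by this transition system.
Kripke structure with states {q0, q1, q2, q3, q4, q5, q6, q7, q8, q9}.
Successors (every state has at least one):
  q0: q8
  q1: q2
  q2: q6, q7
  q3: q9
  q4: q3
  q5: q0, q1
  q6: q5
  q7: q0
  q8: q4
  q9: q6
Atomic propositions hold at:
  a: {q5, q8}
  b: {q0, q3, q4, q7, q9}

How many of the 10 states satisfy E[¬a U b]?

Sat(¬a) = {q0, q1, q2, q3, q4, q6, q7, q9}
E[¬a U b]: least fixpoint, start Z0 = Sat(b) = {q0, q3, q4, q7, q9}, add states in Sat(¬a) with some successor in Z. Z1 = {q0, q2, q3, q4, q7, q9}; Z2 = {q0, q1, q2, q3, q4, q7, q9}; fixed.
Sat(E[¬a U b]) = {q0, q1, q2, q3, q4, q7, q9}
|Sat(E[¬a U b])| = |{q0, q1, q2, q3, q4, q7, q9}| = 7.

7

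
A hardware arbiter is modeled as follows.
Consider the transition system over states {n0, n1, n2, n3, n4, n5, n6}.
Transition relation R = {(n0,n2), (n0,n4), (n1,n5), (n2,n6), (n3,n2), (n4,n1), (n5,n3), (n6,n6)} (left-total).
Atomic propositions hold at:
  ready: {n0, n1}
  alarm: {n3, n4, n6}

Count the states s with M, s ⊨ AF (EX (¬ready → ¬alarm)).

Sat(¬ready) = {n2, n3, n4, n5, n6}
Sat(¬alarm) = {n0, n1, n2, n5}
Sat(¬ready → ¬alarm) = {n0, n1, n2, n5}
Sat(EX (¬ready → ¬alarm)) = {s : some successor in {n0, n1, n2, n5}} = {n0, n1, n3, n4}
AF (EX (¬ready → ¬alarm)): least fixpoint, start Z0 = {n0, n1, n3, n4}, add states with every successor in Z. Z1 = {n0, n1, n3, n4, n5}; fixed.
Sat(AF (EX (¬ready → ¬alarm))) = {n0, n1, n3, n4, n5}
|Sat(AF (EX (¬ready → ¬alarm)))| = |{n0, n1, n3, n4, n5}| = 5.

5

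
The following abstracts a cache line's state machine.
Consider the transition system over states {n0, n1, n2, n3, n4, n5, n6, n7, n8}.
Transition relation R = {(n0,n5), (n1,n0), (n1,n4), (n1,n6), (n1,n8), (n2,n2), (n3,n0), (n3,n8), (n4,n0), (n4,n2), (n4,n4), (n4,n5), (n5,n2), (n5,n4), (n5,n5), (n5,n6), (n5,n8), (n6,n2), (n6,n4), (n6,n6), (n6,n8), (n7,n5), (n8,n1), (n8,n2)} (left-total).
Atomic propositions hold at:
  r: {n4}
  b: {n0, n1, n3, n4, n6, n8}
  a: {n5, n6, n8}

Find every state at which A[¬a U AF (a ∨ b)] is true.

{n0, n1, n3, n4, n5, n6, n7, n8}

Sat(¬a) = {n0, n1, n2, n3, n4, n7}
Sat(a ∨ b) = {n0, n1, n3, n4, n5, n6, n8}
AF (a ∨ b): least fixpoint, start Z0 = {n0, n1, n3, n4, n5, n6, n8}, add states with every successor in Z. Z1 = {n0, n1, n3, n4, n5, n6, n7, n8}; fixed.
Sat(AF (a ∨ b)) = {n0, n1, n3, n4, n5, n6, n7, n8}
A[¬a U AF (a ∨ b)]: least fixpoint, start Z0 = Sat(AF (a ∨ b)) = {n0, n1, n3, n4, n5, n6, n7, n8}, add states in Sat(¬a) with every successor in Z. Already a fixed point.
Sat(A[¬a U AF (a ∨ b)]) = {n0, n1, n3, n4, n5, n6, n7, n8}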